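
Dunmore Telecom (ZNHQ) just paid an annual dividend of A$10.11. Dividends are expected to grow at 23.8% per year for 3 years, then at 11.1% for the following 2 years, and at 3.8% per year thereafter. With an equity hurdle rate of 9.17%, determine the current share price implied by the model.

A$364.64

Three-stage DDM. Project D₁…D_5; terminal Gordon value at t=5 with g = 0.038; discount at r = 0.0917.
D_1 = 12.5162
D_2 = 15.4950
D_3 = 19.1828
D_4 = 21.3121
D_5 = 23.6778
TV_5 = 24.5775/(0.0917−0.038) = 457.6825
P₀ = Σ Dₜ/(1+r)ᵗ + TV_5/(1+r)^5 = 364.6368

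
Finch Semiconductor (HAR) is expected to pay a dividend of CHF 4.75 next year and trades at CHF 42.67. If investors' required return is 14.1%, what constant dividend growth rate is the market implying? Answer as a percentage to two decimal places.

From P₀ = D₁/(r − g), the implied growth is g = r − D₁/P₀.
g = 0.141 − 4.75/42.67 = 0.141 − 0.11132 = 0.02968

2.97%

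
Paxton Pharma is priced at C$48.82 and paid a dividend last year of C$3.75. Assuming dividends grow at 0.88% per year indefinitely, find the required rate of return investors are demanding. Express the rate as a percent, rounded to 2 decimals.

Rearranging the constant-growth DDM: r = D₁/P₀ + g.
D₁ = 3.75 × (1 + 0.0088) = 3.7830.
r = 3.7830 / 48.82 + 0.0088 = 0.07749 + 0.0088 = 0.08629

8.63%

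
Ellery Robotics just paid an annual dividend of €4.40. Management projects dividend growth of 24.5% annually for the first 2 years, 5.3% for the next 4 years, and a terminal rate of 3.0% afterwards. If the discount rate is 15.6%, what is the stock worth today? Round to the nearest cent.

€54.82

Three-stage DDM. Project D₁…D_6; terminal Gordon value at t=6 with g = 0.03; discount at r = 0.156.
D_1 = 5.4780
D_2 = 6.8201
D_3 = 7.1816
D_4 = 7.5622
D_5 = 7.9630
D_6 = 8.3850
TV_6 = 8.6366/(0.156−0.03) = 68.5443
P₀ = Σ Dₜ/(1+r)ᵗ + TV_6/(1+r)^6 = 54.8195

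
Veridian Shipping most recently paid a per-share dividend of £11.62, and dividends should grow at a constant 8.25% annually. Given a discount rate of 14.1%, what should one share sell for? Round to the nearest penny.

£215.02

Gordon growth model: P₀ = D₁/(r − g). D₁ = 11.62 × (1 + 0.0825) = 12.5786.
P₀ = 12.5786 / (0.141 − 0.0825) = 12.5786 / 0.0585 = 215.0197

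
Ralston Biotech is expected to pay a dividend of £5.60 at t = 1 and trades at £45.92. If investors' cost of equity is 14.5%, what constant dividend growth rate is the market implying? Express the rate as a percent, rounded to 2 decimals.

2.30%

From P₀ = D₁/(r − g), the implied growth is g = r − D₁/P₀.
g = 0.145 − 5.60/45.92 = 0.145 − 0.12195 = 0.02305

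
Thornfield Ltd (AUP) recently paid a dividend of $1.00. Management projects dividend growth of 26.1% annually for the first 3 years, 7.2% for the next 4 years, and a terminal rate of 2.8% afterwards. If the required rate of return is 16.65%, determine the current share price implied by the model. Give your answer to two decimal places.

$14.31

Three-stage DDM. Project D₁…D_7; terminal Gordon value at t=7 with g = 0.028; discount at r = 0.1665.
D_1 = 1.2610
D_2 = 1.5901
D_3 = 2.0051
D_4 = 2.1495
D_5 = 2.3043
D_6 = 2.4702
D_7 = 2.6480
TV_7 = 2.7222/(0.1665−0.028) = 19.6548
P₀ = Σ Dₜ/(1+r)ᵗ + TV_7/(1+r)^7 = 14.3098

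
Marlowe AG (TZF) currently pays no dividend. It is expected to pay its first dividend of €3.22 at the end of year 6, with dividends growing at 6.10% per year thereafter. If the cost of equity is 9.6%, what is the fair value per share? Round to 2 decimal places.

€58.17

Deferred-dividend DDM. At t=5 the remaining stream is a growing perpetuity with first payment D_6 = 3.22.
V_5 = D_6/(r−g) = 3.22/(0.096−0.061) = 92.0000
P₀ = V_5/(1+r)^5 = 92.0000/(1+0.096)^5 = 58.1748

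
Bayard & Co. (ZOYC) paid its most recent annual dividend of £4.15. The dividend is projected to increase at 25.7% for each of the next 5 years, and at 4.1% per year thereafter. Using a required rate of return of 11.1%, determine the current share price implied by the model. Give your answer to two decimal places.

Two-stage DDM. Project D₁…D_5 at 0.257, terminal growth 0.041, discount at r = 0.111.
D_1 = 5.2166
D_2 = 6.5572
D_3 = 8.2424
D_4 = 10.3607
D_5 = 13.0234
Terminal value at t=5: TV = D_6/(r−g) = 13.5574/(0.111−0.041) = 193.6766
P₀ = 5.2166/(1+0.111)^1 + 6.5572/(1+0.111)^2 + 8.2424/(1+0.111)^3 + 10.3607/(1+0.111)^4 + 13.0234/(1+0.111)^5 + 193.6766/(1+0.111)^5 = 144.9340

£144.93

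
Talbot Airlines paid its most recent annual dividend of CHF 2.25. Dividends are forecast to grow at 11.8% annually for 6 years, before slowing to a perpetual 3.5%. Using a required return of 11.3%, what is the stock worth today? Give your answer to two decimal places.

CHF 44.38

Two-stage DDM. Project D₁…D_6 at 0.118, terminal growth 0.035, discount at r = 0.113.
D_1 = 2.5155
D_2 = 2.8123
D_3 = 3.1442
D_4 = 3.5152
D_5 = 3.9300
D_6 = 4.3937
Terminal value at t=6: TV = D_7/(r−g) = 4.5475/(0.113−0.035) = 58.3014
P₀ = 2.5155/(1+0.113)^1 + 2.8123/(1+0.113)^2 + 3.1442/(1+0.113)^3 + 3.5152/(1+0.113)^4 + 3.9300/(1+0.113)^5 + 4.3937/(1+0.113)^6 + 58.3014/(1+0.113)^6 = 44.3835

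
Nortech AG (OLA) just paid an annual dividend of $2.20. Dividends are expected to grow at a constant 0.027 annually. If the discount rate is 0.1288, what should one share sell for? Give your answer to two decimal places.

Gordon growth model: P₀ = D₁/(r − g). D₁ = 2.20 × (1 + 0.027) = 2.2594.
P₀ = 2.2594 / (0.1288 − 0.027) = 2.2594 / 0.1018 = 22.1945

$22.19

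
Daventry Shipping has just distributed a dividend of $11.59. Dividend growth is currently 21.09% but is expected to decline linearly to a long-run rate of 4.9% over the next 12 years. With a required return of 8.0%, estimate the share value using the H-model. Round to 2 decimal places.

$755.37

H-model: P₀ = D₀[(1+g_L) + H(g_S−g_L)]/(r−g_L), with H = 12/2 = 6.
P₀ = 11.59 × [(1+0.049) + 6×(0.2109−0.049)] / (0.08−0.049)
   = 11.59 × 2.0204 / 0.031 = 755.3689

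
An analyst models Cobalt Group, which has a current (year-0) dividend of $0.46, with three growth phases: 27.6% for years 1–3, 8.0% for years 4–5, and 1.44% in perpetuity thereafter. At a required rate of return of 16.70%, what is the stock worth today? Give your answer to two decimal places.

$6.15

Three-stage DDM. Project D₁…D_5; terminal Gordon value at t=5 with g = 0.0144; discount at r = 0.167.
D_1 = 0.5870
D_2 = 0.7490
D_3 = 0.9557
D_4 = 1.0321
D_5 = 1.1147
TV_5 = 1.1308/(0.167−0.0144) = 7.4099
P₀ = Σ Dₜ/(1+r)ᵗ + TV_5/(1+r)^5 = 6.1491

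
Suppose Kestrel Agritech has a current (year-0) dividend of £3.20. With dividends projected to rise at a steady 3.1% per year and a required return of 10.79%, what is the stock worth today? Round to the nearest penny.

£42.90

Gordon growth model: P₀ = D₁/(r − g). D₁ = 3.20 × (1 + 0.031) = 3.2992.
P₀ = 3.2992 / (0.1079 − 0.031) = 3.2992 / 0.0769 = 42.9025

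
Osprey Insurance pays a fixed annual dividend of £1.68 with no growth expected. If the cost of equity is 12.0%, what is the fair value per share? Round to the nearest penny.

£14.00

Zero-growth DDM (perpetuity): P₀ = D/r = 1.68 / 0.12 = 14.0000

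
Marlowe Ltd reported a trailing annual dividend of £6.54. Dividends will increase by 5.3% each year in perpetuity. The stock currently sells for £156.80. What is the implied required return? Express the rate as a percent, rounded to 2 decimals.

Rearranging the constant-growth DDM: r = D₁/P₀ + g.
D₁ = 6.54 × (1 + 0.053) = 6.8866.
r = 6.8866 / 156.80 + 0.053 = 0.04392 + 0.053 = 0.09692

9.69%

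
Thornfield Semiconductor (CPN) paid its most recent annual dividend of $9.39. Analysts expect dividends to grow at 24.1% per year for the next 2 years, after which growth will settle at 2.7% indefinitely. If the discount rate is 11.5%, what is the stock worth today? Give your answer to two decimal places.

Two-stage DDM. Project D₁…D_2 at 0.241, terminal growth 0.027, discount at r = 0.115.
D_1 = 11.6530
D_2 = 14.4614
Terminal value at t=2: TV = D_3/(r−g) = 14.8518/(0.115−0.027) = 168.7707
P₀ = 11.6530/(1+0.115)^1 + 14.4614/(1+0.115)^2 + 168.7707/(1+0.115)^2 = 157.8355

$157.84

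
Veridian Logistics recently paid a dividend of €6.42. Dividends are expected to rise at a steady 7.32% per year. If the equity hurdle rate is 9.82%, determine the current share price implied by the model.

€275.60

Gordon growth model: P₀ = D₁/(r − g). D₁ = 6.42 × (1 + 0.0732) = 6.8899.
P₀ = 6.8899 / (0.0982 − 0.0732) = 6.8899 / 0.025 = 275.5978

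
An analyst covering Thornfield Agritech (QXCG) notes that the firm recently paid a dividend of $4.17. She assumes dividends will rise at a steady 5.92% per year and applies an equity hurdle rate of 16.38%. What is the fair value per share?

Gordon growth model: P₀ = D₁/(r − g). D₁ = 4.17 × (1 + 0.0592) = 4.4169.
P₀ = 4.4169 / (0.1638 − 0.0592) = 4.4169 / 0.1046 = 42.2262

$42.23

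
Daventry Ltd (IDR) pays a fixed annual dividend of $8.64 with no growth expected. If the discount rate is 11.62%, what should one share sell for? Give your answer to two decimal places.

Zero-growth DDM (perpetuity): P₀ = D/r = 8.64 / 0.1162 = 74.3546

$74.35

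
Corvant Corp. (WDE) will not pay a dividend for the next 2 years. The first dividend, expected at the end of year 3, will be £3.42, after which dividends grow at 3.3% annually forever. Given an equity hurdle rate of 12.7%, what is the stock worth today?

Deferred-dividend DDM. At t=2 the remaining stream is a growing perpetuity with first payment D_3 = 3.42.
V_2 = D_3/(r−g) = 3.42/(0.127−0.033) = 36.3830
P₀ = V_2/(1+r)^2 = 36.3830/(1+0.127)^2 = 28.6451

£28.65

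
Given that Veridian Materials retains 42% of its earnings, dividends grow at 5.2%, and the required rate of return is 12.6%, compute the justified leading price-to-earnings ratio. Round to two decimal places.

7.84

Payout ratio b = 1 − 0.42 = 0.58.
Justified leading P/E = b/(r−g) = 0.58/(0.126−0.052) = 7.8378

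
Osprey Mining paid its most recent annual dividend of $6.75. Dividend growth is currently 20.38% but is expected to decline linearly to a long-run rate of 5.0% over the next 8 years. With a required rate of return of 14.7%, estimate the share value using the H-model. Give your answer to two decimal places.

H-model: P₀ = D₀[(1+g_L) + H(g_S−g_L)]/(r−g_L), with H = 8/2 = 4.
P₀ = 6.75 × [(1+0.05) + 4×(0.2038−0.05)] / (0.147−0.05)
   = 6.75 × 1.6652 / 0.097 = 115.8773

$115.88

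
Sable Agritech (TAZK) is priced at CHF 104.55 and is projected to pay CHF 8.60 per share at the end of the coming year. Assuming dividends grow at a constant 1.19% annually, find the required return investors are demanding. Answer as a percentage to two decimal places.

Rearranging the constant-growth DDM: r = D₁/P₀ + g.
r = 8.6000 / 104.55 + 0.0119 = 0.08226 + 0.0119 = 0.09416

9.42%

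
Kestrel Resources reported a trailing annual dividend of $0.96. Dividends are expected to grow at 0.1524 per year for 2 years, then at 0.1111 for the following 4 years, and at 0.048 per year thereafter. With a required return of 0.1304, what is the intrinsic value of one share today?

$17.64

Three-stage DDM. Project D₁…D_6; terminal Gordon value at t=6 with g = 0.048; discount at r = 0.1304.
D_1 = 1.1063
D_2 = 1.2749
D_3 = 1.4165
D_4 = 1.5739
D_5 = 1.7488
D_6 = 1.9431
TV_6 = 2.0363/(0.1304−0.048) = 24.7129
P₀ = Σ Dₜ/(1+r)ᵗ + TV_6/(1+r)^6 = 17.6448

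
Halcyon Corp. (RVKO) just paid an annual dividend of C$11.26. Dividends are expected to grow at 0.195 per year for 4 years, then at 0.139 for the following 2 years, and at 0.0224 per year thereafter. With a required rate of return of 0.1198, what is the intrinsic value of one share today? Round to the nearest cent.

Three-stage DDM. Project D₁…D_6; terminal Gordon value at t=6 with g = 0.0224; discount at r = 0.1198.
D_1 = 13.4557
D_2 = 16.0796
D_3 = 19.2151
D_4 = 22.9620
D_5 = 26.1537
D_6 = 29.7891
TV_6 = 30.4564/(0.1198−0.0224) = 312.6939
P₀ = Σ Dₜ/(1+r)ᵗ + TV_6/(1+r)^6 = 241.6789

C$241.68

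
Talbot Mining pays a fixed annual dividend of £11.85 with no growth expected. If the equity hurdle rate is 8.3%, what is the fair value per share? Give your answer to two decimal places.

Zero-growth DDM (perpetuity): P₀ = D/r = 11.85 / 0.083 = 142.7711

£142.77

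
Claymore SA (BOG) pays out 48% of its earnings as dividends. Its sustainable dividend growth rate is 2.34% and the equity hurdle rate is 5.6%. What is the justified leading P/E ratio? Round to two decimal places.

Justified leading P/E = b/(r−g) = 0.48/(0.056−0.0234) = 14.7239

14.72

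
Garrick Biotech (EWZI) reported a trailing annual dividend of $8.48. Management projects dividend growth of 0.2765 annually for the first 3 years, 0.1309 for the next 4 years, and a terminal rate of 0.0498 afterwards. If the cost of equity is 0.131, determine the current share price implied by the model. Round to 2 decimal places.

Three-stage DDM. Project D₁…D_7; terminal Gordon value at t=7 with g = 0.0498; discount at r = 0.131.
D_1 = 10.8247
D_2 = 13.8178
D_3 = 17.6384
D_4 = 19.9472
D_5 = 22.5583
D_6 = 25.5112
D_7 = 28.8506
TV_7 = 30.2874/(0.131−0.0498) = 372.9973
P₀ = Σ Dₜ/(1+r)ᵗ + TV_7/(1+r)^7 = 238.8895

$238.89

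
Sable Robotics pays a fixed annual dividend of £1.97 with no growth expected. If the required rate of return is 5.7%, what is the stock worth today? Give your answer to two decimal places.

£34.56

Zero-growth DDM (perpetuity): P₀ = D/r = 1.97 / 0.057 = 34.5614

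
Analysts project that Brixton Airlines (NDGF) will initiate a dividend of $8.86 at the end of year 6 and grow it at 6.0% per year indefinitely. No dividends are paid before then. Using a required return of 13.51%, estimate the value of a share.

$62.61

Deferred-dividend DDM. At t=5 the remaining stream is a growing perpetuity with first payment D_6 = 8.86.
V_5 = D_6/(r−g) = 8.86/(0.1351−0.06) = 117.9760
P₀ = V_5/(1+r)^5 = 117.9760/(1+0.1351)^5 = 62.6070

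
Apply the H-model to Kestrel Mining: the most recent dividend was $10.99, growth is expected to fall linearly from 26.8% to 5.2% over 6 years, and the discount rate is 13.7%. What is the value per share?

H-model: P₀ = D₀[(1+g_L) + H(g_S−g_L)]/(r−g_L), with H = 6/2 = 3.
P₀ = 10.99 × [(1+0.052) + 3×(0.268−0.052)] / (0.137−0.052)
   = 10.99 × 1.7000 / 0.085 = 219.8000

$219.80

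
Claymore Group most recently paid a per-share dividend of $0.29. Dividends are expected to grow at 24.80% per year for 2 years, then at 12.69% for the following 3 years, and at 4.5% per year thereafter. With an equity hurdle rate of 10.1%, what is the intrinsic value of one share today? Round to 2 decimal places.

Three-stage DDM. Project D₁…D_5; terminal Gordon value at t=5 with g = 0.045; discount at r = 0.101.
D_1 = 0.3619
D_2 = 0.4517
D_3 = 0.5090
D_4 = 0.5736
D_5 = 0.6464
TV_5 = 0.6755/(0.101−0.045) = 12.0618
P₀ = Σ Dₜ/(1+r)ᵗ + TV_5/(1+r)^5 = 9.3280

$9.33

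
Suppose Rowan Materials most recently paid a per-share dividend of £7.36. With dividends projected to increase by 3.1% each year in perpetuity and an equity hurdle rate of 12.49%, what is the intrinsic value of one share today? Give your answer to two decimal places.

£80.81

Gordon growth model: P₀ = D₁/(r − g). D₁ = 7.36 × (1 + 0.031) = 7.5882.
P₀ = 7.5882 / (0.1249 − 0.031) = 7.5882 / 0.0939 = 80.8111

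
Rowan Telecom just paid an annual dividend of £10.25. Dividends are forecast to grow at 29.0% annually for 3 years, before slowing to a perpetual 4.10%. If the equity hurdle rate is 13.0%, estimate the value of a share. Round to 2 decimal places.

£218.68

Two-stage DDM. Project D₁…D_3 at 0.29, terminal growth 0.041, discount at r = 0.13.
D_1 = 13.2225
D_2 = 17.0570
D_3 = 22.0036
Terminal value at t=3: TV = D_4/(r−g) = 22.9057/(0.13−0.041) = 257.3675
P₀ = 13.2225/(1+0.13)^1 + 17.0570/(1+0.13)^2 + 22.0036/(1+0.13)^3 + 257.3675/(1+0.13)^3 = 218.6776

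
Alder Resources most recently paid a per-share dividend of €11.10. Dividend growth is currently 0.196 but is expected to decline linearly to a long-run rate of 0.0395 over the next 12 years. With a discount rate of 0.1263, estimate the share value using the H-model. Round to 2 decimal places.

H-model: P₀ = D₀[(1+g_L) + H(g_S−g_L)]/(r−g_L), with H = 12/2 = 6.
P₀ = 11.10 × [(1+0.0395) + 6×(0.196−0.0395)] / (0.1263−0.0395)
   = 11.10 × 1.9785 / 0.0868 = 253.0109

€253.01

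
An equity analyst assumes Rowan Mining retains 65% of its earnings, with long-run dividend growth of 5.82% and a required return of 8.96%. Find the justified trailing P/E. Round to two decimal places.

11.80

Payout ratio b = 1 − 0.65 = 0.35.
Justified trailing P/E = b(1+g)/(r−g) = 0.35×(1+0.0582)/(0.0896−0.0582) = 11.7952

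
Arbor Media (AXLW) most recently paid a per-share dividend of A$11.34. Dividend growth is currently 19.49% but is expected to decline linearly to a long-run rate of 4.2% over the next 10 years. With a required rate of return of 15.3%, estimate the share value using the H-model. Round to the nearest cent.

H-model: P₀ = D₀[(1+g_L) + H(g_S−g_L)]/(r−g_L), with H = 10/2 = 5.
P₀ = 11.34 × [(1+0.042) + 5×(0.1949−0.042)] / (0.153−0.042)
   = 11.34 × 1.8065 / 0.111 = 184.5559

A$184.56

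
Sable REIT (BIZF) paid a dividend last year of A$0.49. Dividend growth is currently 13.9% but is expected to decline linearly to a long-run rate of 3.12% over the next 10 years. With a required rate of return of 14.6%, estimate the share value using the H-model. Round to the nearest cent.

H-model: P₀ = D₀[(1+g_L) + H(g_S−g_L)]/(r−g_L), with H = 10/2 = 5.
P₀ = 0.49 × [(1+0.0312) + 5×(0.139−0.0312)] / (0.146−0.0312)
   = 0.49 × 1.5702 / 0.1148 = 6.7021

A$6.70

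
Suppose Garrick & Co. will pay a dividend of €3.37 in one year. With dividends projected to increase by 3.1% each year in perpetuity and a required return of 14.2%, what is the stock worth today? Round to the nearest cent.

€30.36

Gordon growth model: P₀ = D₁/(r − g), with D₁ = 3.37 given directly.
P₀ = 3.3700 / (0.142 − 0.031) = 3.3700 / 0.111 = 30.3604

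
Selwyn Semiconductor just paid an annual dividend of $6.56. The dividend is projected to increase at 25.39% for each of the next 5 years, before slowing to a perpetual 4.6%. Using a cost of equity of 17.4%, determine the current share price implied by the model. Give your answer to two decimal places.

$114.64

Two-stage DDM. Project D₁…D_5 at 0.2539, terminal growth 0.046, discount at r = 0.174.
D_1 = 8.2256
D_2 = 10.3141
D_3 = 12.9328
D_4 = 16.2164
D_5 = 20.3338
Terminal value at t=5: TV = D_6/(r−g) = 21.2691/(0.174−0.046) = 166.1652
P₀ = 8.2256/(1+0.174)^1 + 10.3141/(1+0.174)^2 + 12.9328/(1+0.174)^3 + 16.2164/(1+0.174)^4 + 20.3338/(1+0.174)^5 + 166.1652/(1+0.174)^5 = 114.6439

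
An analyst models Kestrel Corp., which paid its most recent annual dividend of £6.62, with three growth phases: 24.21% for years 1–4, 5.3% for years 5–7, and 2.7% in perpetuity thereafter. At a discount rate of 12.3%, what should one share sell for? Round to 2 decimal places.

£147.83

Three-stage DDM. Project D₁…D_7; terminal Gordon value at t=7 with g = 0.027; discount at r = 0.123.
D_1 = 8.2227
D_2 = 10.2134
D_3 = 12.6861
D_4 = 15.7574
D_5 = 16.5925
D_6 = 17.4719
D_7 = 18.3979
TV_7 = 18.8947/(0.123−0.027) = 196.8197
P₀ = Σ Dₜ/(1+r)ᵗ + TV_7/(1+r)^7 = 147.8342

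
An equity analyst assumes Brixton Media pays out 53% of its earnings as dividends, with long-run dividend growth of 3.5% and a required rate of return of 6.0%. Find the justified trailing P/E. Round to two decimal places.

21.94

Justified trailing P/E = b(1+g)/(r−g) = 0.53×(1+0.035)/(0.06−0.035) = 21.9420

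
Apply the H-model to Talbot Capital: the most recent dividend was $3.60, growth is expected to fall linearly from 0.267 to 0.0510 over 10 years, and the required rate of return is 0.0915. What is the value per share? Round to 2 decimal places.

$189.42

H-model: P₀ = D₀[(1+g_L) + H(g_S−g_L)]/(r−g_L), with H = 10/2 = 5.
P₀ = 3.60 × [(1+0.051) + 5×(0.267−0.051)] / (0.0915−0.051)
   = 3.60 × 2.1310 / 0.0405 = 189.4222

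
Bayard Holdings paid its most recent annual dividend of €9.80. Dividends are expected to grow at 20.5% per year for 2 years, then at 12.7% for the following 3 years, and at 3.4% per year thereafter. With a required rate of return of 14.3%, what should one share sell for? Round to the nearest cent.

Three-stage DDM. Project D₁…D_5; terminal Gordon value at t=5 with g = 0.034; discount at r = 0.143.
D_1 = 11.8090
D_2 = 14.2298
D_3 = 16.0370
D_4 = 18.0737
D_5 = 20.3691
TV_5 = 21.0617/(0.143−0.034) = 193.2262
P₀ = Σ Dₜ/(1+r)ᵗ + TV_5/(1+r)^5 = 152.0388

€152.04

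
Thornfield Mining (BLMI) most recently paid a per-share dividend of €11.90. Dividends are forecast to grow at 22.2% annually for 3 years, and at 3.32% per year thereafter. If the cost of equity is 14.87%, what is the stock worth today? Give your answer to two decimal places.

Two-stage DDM. Project D₁…D_3 at 0.222, terminal growth 0.0332, discount at r = 0.1487.
D_1 = 14.5418
D_2 = 17.7701
D_3 = 21.7150
Terminal value at t=3: TV = D_4/(r−g) = 22.4360/(0.1487−0.0332) = 194.2509
P₀ = 14.5418/(1+0.1487)^1 + 17.7701/(1+0.1487)^2 + 21.7150/(1+0.1487)^3 + 194.2509/(1+0.1487)^3 = 168.6103

€168.61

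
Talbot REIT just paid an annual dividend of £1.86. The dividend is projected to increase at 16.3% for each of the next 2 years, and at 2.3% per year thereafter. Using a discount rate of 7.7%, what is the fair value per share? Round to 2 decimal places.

Two-stage DDM. Project D₁…D_2 at 0.163, terminal growth 0.023, discount at r = 0.077.
D_1 = 2.1632
D_2 = 2.5158
Terminal value at t=2: TV = D_3/(r−g) = 2.5736/(0.077−0.023) = 47.6600
P₀ = 2.1632/(1+0.077)^1 + 2.5158/(1+0.077)^2 + 47.6600/(1+0.077)^2 = 45.2662

£45.27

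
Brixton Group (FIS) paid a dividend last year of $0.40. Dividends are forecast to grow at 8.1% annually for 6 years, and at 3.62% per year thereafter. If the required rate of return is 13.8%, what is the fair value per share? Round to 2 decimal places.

$5.00

Two-stage DDM. Project D₁…D_6 at 0.081, terminal growth 0.0362, discount at r = 0.138.
D_1 = 0.4324
D_2 = 0.4674
D_3 = 0.5053
D_4 = 0.5462
D_5 = 0.5905
D_6 = 0.6383
Terminal value at t=6: TV = D_7/(r−g) = 0.6614/(0.138−0.0362) = 6.4970
P₀ = 0.4324/(1+0.138)^1 + 0.4674/(1+0.138)^2 + 0.5053/(1+0.138)^3 + 0.5462/(1+0.138)^4 + 0.5905/(1+0.138)^5 + 0.6383/(1+0.138)^6 + 6.4970/(1+0.138)^6 = 5.0040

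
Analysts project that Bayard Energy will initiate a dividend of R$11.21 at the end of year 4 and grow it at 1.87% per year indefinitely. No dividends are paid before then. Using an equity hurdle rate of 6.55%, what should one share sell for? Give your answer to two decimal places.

Deferred-dividend DDM. At t=3 the remaining stream is a growing perpetuity with first payment D_4 = 11.21.
V_3 = D_4/(r−g) = 11.21/(0.0655−0.0187) = 239.5299
P₀ = V_3/(1+r)^3 = 239.5299/(1+0.0655)^3 = 198.0156

R$198.02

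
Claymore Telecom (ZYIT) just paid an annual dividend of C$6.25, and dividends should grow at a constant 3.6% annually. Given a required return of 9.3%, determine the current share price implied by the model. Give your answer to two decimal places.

C$113.60

Gordon growth model: P₀ = D₁/(r − g). D₁ = 6.25 × (1 + 0.036) = 6.4750.
P₀ = 6.4750 / (0.093 − 0.036) = 6.4750 / 0.057 = 113.5965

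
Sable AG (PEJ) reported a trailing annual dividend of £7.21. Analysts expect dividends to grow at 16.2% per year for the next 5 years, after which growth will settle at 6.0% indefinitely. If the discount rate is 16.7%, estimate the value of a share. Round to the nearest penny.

£105.50

Two-stage DDM. Project D₁…D_5 at 0.162, terminal growth 0.06, discount at r = 0.167.
D_1 = 8.3780
D_2 = 9.7353
D_3 = 11.3124
D_4 = 13.1450
D_5 = 15.2745
Terminal value at t=5: TV = D_6/(r−g) = 16.1909/(0.167−0.06) = 151.3171
P₀ = 8.3780/(1+0.167)^1 + 9.7353/(1+0.167)^2 + 11.3124/(1+0.167)^3 + 13.1450/(1+0.167)^4 + 15.2745/(1+0.167)^5 + 151.3171/(1+0.167)^5 = 105.4984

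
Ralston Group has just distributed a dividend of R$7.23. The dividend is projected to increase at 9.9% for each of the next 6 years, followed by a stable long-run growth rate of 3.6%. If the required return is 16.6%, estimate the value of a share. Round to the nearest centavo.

R$75.84

Two-stage DDM. Project D₁…D_6 at 0.099, terminal growth 0.036, discount at r = 0.166.
D_1 = 7.9458
D_2 = 8.7324
D_3 = 9.5969
D_4 = 10.5470
D_5 = 11.5912
D_6 = 12.7387
Terminal value at t=6: TV = D_7/(r−g) = 13.1973/(0.166−0.036) = 101.5175
P₀ = 7.9458/(1+0.166)^1 + 8.7324/(1+0.166)^2 + 9.5969/(1+0.166)^3 + 10.5470/(1+0.166)^4 + 11.5912/(1+0.166)^5 + 12.7387/(1+0.166)^6 + 101.5175/(1+0.166)^6 = 75.8418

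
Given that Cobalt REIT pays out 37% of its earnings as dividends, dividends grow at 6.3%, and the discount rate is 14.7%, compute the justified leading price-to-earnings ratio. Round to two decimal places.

4.40

Justified leading P/E = b/(r−g) = 0.37/(0.147−0.063) = 4.4048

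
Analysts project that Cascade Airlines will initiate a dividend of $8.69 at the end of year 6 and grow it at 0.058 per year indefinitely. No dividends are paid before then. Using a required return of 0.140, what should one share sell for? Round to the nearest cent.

Deferred-dividend DDM. At t=5 the remaining stream is a growing perpetuity with first payment D_6 = 8.69.
V_5 = D_6/(r−g) = 8.69/(0.14−0.058) = 105.9756
P₀ = V_5/(1+r)^5 = 105.9756/(1+0.14)^5 = 55.0404

$55.04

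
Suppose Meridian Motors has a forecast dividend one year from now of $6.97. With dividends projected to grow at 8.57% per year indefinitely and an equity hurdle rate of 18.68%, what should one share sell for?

$68.94

Gordon growth model: P₀ = D₁/(r − g), with D₁ = 6.97 given directly.
P₀ = 6.9700 / (0.1868 − 0.0857) = 6.9700 / 0.1011 = 68.9416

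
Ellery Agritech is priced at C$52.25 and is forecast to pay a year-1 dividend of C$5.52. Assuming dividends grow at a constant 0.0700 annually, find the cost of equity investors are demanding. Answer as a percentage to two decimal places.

17.56%

Rearranging the constant-growth DDM: r = D₁/P₀ + g.
r = 5.5200 / 52.25 + 0.07 = 0.10565 + 0.07 = 0.17565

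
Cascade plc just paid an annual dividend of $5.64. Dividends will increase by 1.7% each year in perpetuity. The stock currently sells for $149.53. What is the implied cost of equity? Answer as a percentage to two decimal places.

5.54%

Rearranging the constant-growth DDM: r = D₁/P₀ + g.
D₁ = 5.64 × (1 + 0.017) = 5.7359.
r = 5.7359 / 149.53 + 0.017 = 0.03836 + 0.017 = 0.05536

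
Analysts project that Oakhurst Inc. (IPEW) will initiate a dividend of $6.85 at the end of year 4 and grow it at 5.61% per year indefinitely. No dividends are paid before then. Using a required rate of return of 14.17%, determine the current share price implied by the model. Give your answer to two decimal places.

$53.77

Deferred-dividend DDM. At t=3 the remaining stream is a growing perpetuity with first payment D_4 = 6.85.
V_3 = D_4/(r−g) = 6.85/(0.1417−0.0561) = 80.0234
P₀ = V_3/(1+r)^3 = 80.0234/(1+0.1417)^3 = 53.7726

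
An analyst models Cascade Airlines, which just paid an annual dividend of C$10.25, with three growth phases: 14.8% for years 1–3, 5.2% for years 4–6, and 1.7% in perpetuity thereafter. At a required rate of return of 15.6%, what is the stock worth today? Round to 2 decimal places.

Three-stage DDM. Project D₁…D_6; terminal Gordon value at t=6 with g = 0.017; discount at r = 0.156.
D_1 = 11.7670
D_2 = 13.5085
D_3 = 15.5078
D_4 = 16.3142
D_5 = 17.1625
D_6 = 18.0550
TV_6 = 18.3619/(0.156−0.017) = 132.1000
P₀ = Σ Dₜ/(1+r)ᵗ + TV_6/(1+r)^6 = 110.6961

C$110.70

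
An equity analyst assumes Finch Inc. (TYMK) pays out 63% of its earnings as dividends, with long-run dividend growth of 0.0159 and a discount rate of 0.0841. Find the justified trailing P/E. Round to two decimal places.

Justified trailing P/E = b(1+g)/(r−g) = 0.63×(1+0.0159)/(0.0841−0.0159) = 9.3844

9.38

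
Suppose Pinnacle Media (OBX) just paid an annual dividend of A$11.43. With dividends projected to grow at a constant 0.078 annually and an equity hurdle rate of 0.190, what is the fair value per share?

Gordon growth model: P₀ = D₁/(r − g). D₁ = 11.43 × (1 + 0.078) = 12.3215.
P₀ = 12.3215 / (0.19 − 0.078) = 12.3215 / 0.112 = 110.0138

A$110.01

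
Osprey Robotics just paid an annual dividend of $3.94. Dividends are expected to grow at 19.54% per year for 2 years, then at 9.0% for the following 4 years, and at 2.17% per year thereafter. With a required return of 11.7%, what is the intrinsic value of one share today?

Three-stage DDM. Project D₁…D_6; terminal Gordon value at t=6 with g = 0.0217; discount at r = 0.117.
D_1 = 4.7099
D_2 = 5.6302
D_3 = 6.1369
D_4 = 6.6892
D_5 = 7.2913
D_6 = 7.9475
TV_6 = 8.1199/(0.117−0.0217) = 85.2038
P₀ = Σ Dₜ/(1+r)ᵗ + TV_6/(1+r)^6 = 69.5815

$69.58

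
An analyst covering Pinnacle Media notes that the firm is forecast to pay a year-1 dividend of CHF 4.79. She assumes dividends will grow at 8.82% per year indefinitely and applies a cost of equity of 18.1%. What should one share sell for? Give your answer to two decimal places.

Gordon growth model: P₀ = D₁/(r − g), with D₁ = 4.79 given directly.
P₀ = 4.7900 / (0.181 − 0.0882) = 4.7900 / 0.0928 = 51.6164

CHF 51.62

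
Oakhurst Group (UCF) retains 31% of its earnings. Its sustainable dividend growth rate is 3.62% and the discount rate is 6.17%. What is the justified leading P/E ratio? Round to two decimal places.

Payout ratio b = 1 − 0.31 = 0.69.
Justified leading P/E = b/(r−g) = 0.69/(0.0617−0.0362) = 27.0588

27.06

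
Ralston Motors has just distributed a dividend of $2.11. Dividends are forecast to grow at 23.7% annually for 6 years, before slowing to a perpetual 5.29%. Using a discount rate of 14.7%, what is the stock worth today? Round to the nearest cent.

Two-stage DDM. Project D₁…D_6 at 0.237, terminal growth 0.0529, discount at r = 0.147.
D_1 = 2.6101
D_2 = 3.2287
D_3 = 3.9938
D_4 = 4.9404
D_5 = 6.1113
D_6 = 7.5596
Terminal value at t=6: TV = D_7/(r−g) = 7.9595/(0.147−0.0529) = 84.5859
P₀ = 2.6101/(1+0.147)^1 + 3.2287/(1+0.147)^2 + 3.9938/(1+0.147)^3 + 4.9404/(1+0.147)^4 + 6.1113/(1+0.147)^5 + 7.5596/(1+0.147)^6 + 84.5859/(1+0.147)^6 = 53.7754

$53.78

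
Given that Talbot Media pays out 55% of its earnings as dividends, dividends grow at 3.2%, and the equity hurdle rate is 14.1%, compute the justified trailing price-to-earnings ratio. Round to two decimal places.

5.21

Justified trailing P/E = b(1+g)/(r−g) = 0.55×(1+0.032)/(0.141−0.032) = 5.2073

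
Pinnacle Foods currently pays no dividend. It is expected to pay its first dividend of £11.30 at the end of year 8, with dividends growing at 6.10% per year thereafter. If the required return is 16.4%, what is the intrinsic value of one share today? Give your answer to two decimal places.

Deferred-dividend DDM. At t=7 the remaining stream is a growing perpetuity with first payment D_8 = 11.30.
V_7 = D_8/(r−g) = 11.30/(0.164−0.061) = 109.7087
P₀ = V_7/(1+r)^7 = 109.7087/(1+0.164)^7 = 37.8940

£37.89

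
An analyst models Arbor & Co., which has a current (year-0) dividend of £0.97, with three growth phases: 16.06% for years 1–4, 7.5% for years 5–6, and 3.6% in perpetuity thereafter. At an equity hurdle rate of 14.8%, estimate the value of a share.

Three-stage DDM. Project D₁…D_6; terminal Gordon value at t=6 with g = 0.036; discount at r = 0.148.
D_1 = 1.1258
D_2 = 1.3066
D_3 = 1.5164
D_4 = 1.7600
D_5 = 1.8920
D_6 = 2.0339
TV_6 = 2.1071/(0.148−0.036) = 18.8131
P₀ = Σ Dₜ/(1+r)ᵗ + TV_6/(1+r)^6 = 14.0438

£14.04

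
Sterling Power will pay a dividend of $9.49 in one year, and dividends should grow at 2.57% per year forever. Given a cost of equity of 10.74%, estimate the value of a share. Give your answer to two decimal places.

$116.16

Gordon growth model: P₀ = D₁/(r − g), with D₁ = 9.49 given directly.
P₀ = 9.4900 / (0.1074 − 0.0257) = 9.4900 / 0.0817 = 116.1567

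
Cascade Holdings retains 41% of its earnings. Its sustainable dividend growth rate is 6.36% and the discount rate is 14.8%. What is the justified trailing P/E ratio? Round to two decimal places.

7.44

Payout ratio b = 1 − 0.41 = 0.59.
Justified trailing P/E = b(1+g)/(r−g) = 0.59×(1+0.0636)/(0.148−0.0636) = 7.4351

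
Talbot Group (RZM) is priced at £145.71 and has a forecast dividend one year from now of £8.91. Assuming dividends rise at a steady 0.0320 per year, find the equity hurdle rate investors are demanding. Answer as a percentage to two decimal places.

9.31%

Rearranging the constant-growth DDM: r = D₁/P₀ + g.
r = 8.9100 / 145.71 + 0.032 = 0.06115 + 0.032 = 0.09315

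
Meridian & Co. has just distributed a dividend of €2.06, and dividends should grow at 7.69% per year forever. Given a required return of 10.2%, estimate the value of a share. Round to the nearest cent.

Gordon growth model: P₀ = D₁/(r − g). D₁ = 2.06 × (1 + 0.0769) = 2.2184.
P₀ = 2.2184 / (0.102 − 0.0769) = 2.2184 / 0.0251 = 88.3830

€88.38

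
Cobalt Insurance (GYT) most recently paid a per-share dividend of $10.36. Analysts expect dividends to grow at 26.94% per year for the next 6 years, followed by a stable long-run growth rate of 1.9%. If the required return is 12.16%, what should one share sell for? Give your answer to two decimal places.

Two-stage DDM. Project D₁…D_6 at 0.2694, terminal growth 0.019, discount at r = 0.1216.
D_1 = 13.1510
D_2 = 16.6939
D_3 = 21.1912
D_4 = 26.9001
D_5 = 34.1470
D_6 = 43.3462
Terminal value at t=6: TV = D_7/(r−g) = 44.1697/(0.1216−0.019) = 430.5043
P₀ = 13.1510/(1+0.1216)^1 + 16.6939/(1+0.1216)^2 + 21.1912/(1+0.1216)^3 + 26.9001/(1+0.1216)^4 + 34.1470/(1+0.1216)^5 + 43.3462/(1+0.1216)^6 + 430.5043/(1+0.1216)^6 = 314.2707

$314.27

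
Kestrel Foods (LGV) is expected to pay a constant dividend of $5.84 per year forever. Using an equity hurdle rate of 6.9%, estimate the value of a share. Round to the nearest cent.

Zero-growth DDM (perpetuity): P₀ = D/r = 5.84 / 0.069 = 84.6377

$84.64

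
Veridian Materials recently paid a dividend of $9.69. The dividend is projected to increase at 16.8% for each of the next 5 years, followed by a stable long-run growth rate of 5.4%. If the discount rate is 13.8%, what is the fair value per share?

$190.90

Two-stage DDM. Project D₁…D_5 at 0.168, terminal growth 0.054, discount at r = 0.138.
D_1 = 11.3179
D_2 = 13.2193
D_3 = 15.4402
D_4 = 18.0341
D_5 = 21.0639
Terminal value at t=5: TV = D_6/(r−g) = 22.2013/(0.138−0.054) = 264.3013
P₀ = 11.3179/(1+0.138)^1 + 13.2193/(1+0.138)^2 + 15.4402/(1+0.138)^3 + 18.0341/(1+0.138)^4 + 21.0639/(1+0.138)^5 + 264.3013/(1+0.138)^5 = 190.8994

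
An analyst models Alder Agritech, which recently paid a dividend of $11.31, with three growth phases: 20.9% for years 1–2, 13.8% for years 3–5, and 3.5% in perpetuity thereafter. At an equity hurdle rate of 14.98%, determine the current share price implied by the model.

$170.45

Three-stage DDM. Project D₁…D_5; terminal Gordon value at t=5 with g = 0.035; discount at r = 0.1498.
D_1 = 13.6738
D_2 = 16.5316
D_3 = 18.8130
D_4 = 21.4092
D_5 = 24.3636
TV_5 = 25.2164/(0.1498−0.035) = 219.6547
P₀ = Σ Dₜ/(1+r)ᵗ + TV_5/(1+r)^5 = 170.4483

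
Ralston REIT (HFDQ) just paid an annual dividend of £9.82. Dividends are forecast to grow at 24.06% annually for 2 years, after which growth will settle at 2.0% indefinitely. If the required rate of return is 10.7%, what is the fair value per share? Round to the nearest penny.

Two-stage DDM. Project D₁…D_2 at 0.2406, terminal growth 0.02, discount at r = 0.107.
D_1 = 12.1827
D_2 = 15.1138
Terminal value at t=2: TV = D_3/(r−g) = 15.4161/(0.107−0.02) = 177.1968
P₀ = 12.1827/(1+0.107)^1 + 15.1138/(1+0.107)^2 + 177.1968/(1+0.107)^2 = 167.9359

£167.94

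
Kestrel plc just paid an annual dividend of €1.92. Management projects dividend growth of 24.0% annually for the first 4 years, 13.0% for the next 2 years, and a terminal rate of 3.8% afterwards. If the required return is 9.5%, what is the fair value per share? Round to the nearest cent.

Three-stage DDM. Project D₁…D_6; terminal Gordon value at t=6 with g = 0.038; discount at r = 0.095.
D_1 = 2.3808
D_2 = 2.9522
D_3 = 3.6607
D_4 = 4.5393
D_5 = 5.1294
D_6 = 5.7962
TV_6 = 6.0165/(0.095−0.038) = 105.5522
P₀ = Σ Dₜ/(1+r)ᵗ + TV_6/(1+r)^6 = 78.4354

€78.44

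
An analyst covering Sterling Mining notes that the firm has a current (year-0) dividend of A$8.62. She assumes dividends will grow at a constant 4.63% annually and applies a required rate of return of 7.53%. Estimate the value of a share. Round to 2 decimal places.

Gordon growth model: P₀ = D₁/(r − g). D₁ = 8.62 × (1 + 0.0463) = 9.0191.
P₀ = 9.0191 / (0.0753 − 0.0463) = 9.0191 / 0.029 = 311.0037

A$311.00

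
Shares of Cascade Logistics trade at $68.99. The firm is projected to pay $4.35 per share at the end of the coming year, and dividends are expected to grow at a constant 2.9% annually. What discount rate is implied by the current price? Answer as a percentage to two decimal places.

Rearranging the constant-growth DDM: r = D₁/P₀ + g.
r = 4.3500 / 68.99 + 0.029 = 0.06305 + 0.029 = 0.09205

9.21%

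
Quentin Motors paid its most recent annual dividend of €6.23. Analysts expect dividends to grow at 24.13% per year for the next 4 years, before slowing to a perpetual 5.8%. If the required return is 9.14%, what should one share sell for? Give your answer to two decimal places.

€364.95

Two-stage DDM. Project D₁…D_4 at 0.2413, terminal growth 0.058, discount at r = 0.0914.
D_1 = 7.7333
D_2 = 9.5993
D_3 = 11.9157
D_4 = 14.7909
Terminal value at t=4: TV = D_5/(r−g) = 15.6488/(0.0914−0.058) = 468.5266
P₀ = 7.7333/(1+0.0914)^1 + 9.5993/(1+0.0914)^2 + 11.9157/(1+0.0914)^3 + 14.7909/(1+0.0914)^4 + 468.5266/(1+0.0914)^4 = 364.9511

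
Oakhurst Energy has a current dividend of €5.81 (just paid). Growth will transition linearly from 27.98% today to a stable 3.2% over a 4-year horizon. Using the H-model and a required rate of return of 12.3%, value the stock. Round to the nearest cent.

H-model: P₀ = D₀[(1+g_L) + H(g_S−g_L)]/(r−g_L), with H = 4/2 = 2.
P₀ = 5.81 × [(1+0.032) + 2×(0.2798−0.032)] / (0.123−0.032)
   = 5.81 × 1.5276 / 0.091 = 97.5314

€97.53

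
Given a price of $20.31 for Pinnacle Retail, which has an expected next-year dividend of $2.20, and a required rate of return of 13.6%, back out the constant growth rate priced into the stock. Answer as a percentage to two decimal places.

From P₀ = D₁/(r − g), the implied growth is g = r − D₁/P₀.
g = 0.136 − 2.20/20.31 = 0.136 − 0.10832 = 0.02768

2.77%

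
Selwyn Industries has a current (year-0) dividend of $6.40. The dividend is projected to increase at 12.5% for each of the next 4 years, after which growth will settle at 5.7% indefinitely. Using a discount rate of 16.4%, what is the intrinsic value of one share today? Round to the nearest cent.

Two-stage DDM. Project D₁…D_4 at 0.125, terminal growth 0.057, discount at r = 0.164.
D_1 = 7.2000
D_2 = 8.1000
D_3 = 9.1125
D_4 = 10.2516
Terminal value at t=4: TV = D_5/(r−g) = 10.8359/(0.164−0.057) = 101.2701
P₀ = 7.2000/(1+0.164)^1 + 8.1000/(1+0.164)^2 + 9.1125/(1+0.164)^3 + 10.2516/(1+0.164)^4 + 101.2701/(1+0.164)^4 = 78.6920

$78.69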